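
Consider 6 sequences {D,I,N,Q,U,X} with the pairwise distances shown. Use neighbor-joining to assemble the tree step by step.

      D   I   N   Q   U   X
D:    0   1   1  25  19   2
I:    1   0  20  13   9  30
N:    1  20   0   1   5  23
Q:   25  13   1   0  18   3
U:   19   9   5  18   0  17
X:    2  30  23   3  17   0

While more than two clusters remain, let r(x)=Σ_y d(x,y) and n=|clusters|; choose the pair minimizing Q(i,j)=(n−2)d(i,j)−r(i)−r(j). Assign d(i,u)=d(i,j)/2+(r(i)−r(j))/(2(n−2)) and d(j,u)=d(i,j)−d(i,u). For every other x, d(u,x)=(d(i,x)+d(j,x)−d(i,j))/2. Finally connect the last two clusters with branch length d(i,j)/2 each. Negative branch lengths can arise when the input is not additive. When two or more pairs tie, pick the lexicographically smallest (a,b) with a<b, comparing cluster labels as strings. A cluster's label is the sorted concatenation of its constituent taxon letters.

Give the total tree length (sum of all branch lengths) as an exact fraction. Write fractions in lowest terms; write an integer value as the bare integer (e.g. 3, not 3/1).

107/4

1. join Q+X (d=3, Q=-123) ⇒ QX; edges |Q|=-3/8, |X|=27/8
  updated: d(D,QX)=12, d(I,QX)=20, d(N,QX)=21/2, d(QX,U)=16
2. join D+I (d=1, Q=-80) ⇒ DI; edges |D|=-7/3, |I|=10/3
  updated: d(DI,N)=10, d(DI,QX)=31/2, d(DI,U)=27/2
3. join DI+QX (d=31/2, Q=-50) ⇒ DIQX; edges |DI|=7, |QX|=17/2
  updated: d(DIQX,N)=5/2, d(DIQX,U)=7
4. join DIQX+N (d=5/2, Q=-29/2) ⇒ DINQX; edges |DIQX|=9/4, |N|=1/4
  updated: d(DINQX,U)=19/4
5. join DINQX+U (d=19/4) ⇒ DINQUX; edges |DINQX|=19/8, |U|=19/8
final tree: ((((D:-7/3,I:10/3):7,(Q:-3/8,X:27/8):17/2):9/4,N:1/4):19/8,U:19/8)
total length: 107/4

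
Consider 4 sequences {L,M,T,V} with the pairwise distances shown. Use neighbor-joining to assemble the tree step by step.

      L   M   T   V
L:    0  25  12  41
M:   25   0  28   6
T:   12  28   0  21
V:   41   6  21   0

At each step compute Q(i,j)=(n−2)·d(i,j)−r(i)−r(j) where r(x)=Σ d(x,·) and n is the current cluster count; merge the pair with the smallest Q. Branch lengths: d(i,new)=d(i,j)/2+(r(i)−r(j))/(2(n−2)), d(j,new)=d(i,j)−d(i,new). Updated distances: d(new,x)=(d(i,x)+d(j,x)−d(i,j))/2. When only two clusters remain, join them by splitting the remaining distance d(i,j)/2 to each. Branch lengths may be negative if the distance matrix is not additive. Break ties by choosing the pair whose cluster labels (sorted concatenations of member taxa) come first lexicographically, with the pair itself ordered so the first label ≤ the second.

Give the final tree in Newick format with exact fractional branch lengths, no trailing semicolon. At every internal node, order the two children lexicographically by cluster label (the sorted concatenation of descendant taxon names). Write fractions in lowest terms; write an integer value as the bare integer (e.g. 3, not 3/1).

(((L:41/4,T:7/4):79/4,M:3/4):21/8,V:21/8)

step 1: merge (L,T) at d=12, Q=-115; branch lengths L→41/4, T→7/4; new cluster LT
  updated: d(LT,M)=41/2, d(LT,V)=25
step 2: merge (LT,M) at d=41/2, Q=-103/2; branch lengths LT→79/4, M→3/4; new cluster LMT
  updated: d(LMT,V)=21/4
step 3: merge (LMT,V) at d=21/4; branch lengths LMT→21/8, V→21/8; new cluster LMTV
final tree: (((L:41/4,T:7/4):79/4,M:3/4):21/8,V:21/8)
total length: 151/4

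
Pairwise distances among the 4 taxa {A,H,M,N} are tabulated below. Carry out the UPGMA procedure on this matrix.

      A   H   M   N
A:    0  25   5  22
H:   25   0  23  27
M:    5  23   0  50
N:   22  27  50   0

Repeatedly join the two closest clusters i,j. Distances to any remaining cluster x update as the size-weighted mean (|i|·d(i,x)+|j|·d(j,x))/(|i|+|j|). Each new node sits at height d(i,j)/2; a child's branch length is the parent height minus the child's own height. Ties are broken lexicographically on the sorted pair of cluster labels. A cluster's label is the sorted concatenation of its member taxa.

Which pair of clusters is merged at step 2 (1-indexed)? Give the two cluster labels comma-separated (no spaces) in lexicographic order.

step 1: merge (A,M) at d=5; branch lengths A→5/2, M→5/2; new cluster AM
  updated: d(AM,H)=24, d(AM,N)=36
step 2: merge (AM,H) at d=24; branch lengths AM→19/2, H→12; new cluster AHM
  updated: d(AHM,N)=33
step 3: merge (AHM,N) at d=33; branch lengths AHM→9/2, N→33/2; new cluster AHMN
final tree: (((A:5/2,M:5/2):19/2,H:12):9/2,N:33/2)
total length: 95/2

AM,H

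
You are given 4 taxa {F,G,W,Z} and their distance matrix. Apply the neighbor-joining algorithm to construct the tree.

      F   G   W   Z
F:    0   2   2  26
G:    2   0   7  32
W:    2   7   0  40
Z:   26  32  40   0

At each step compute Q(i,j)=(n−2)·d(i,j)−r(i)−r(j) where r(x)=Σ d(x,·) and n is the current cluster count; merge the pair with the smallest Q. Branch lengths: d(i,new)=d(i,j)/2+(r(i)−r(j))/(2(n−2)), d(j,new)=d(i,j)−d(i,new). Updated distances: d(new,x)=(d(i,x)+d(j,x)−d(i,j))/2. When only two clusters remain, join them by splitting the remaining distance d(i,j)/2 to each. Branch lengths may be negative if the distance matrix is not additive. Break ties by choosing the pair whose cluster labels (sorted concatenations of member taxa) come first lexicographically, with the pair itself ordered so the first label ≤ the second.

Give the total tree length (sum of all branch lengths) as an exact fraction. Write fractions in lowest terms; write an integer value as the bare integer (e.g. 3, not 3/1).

71/2

1. join F+Z (d=26, Q=-76) ⇒ FZ; edges |F|=-4, |Z|=30
  updated: d(FZ,G)=4, d(FZ,W)=8
2. join FZ+G (d=4, Q=-19) ⇒ FGZ; edges |FZ|=5/2, |G|=3/2
  updated: d(FGZ,W)=11/2
3. join FGZ+W (d=11/2) ⇒ FGWZ; edges |FGZ|=11/4, |W|=11/4
final tree: (((F:-4,Z:30):5/2,G:3/2):11/4,W:11/4)
total length: 71/2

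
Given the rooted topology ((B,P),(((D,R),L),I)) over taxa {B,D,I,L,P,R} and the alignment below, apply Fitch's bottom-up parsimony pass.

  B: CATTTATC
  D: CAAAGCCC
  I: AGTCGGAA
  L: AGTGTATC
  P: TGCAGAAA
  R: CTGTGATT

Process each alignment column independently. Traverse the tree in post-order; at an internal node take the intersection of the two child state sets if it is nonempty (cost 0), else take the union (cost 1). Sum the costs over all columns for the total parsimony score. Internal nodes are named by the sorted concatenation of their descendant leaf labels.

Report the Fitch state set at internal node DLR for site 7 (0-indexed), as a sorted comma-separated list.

site 0, node BP: B={C} ∪ P={T} → {C,T} (+1)
site 0, node DR: D={C} ∩ R={C} → {C} (+0)
site 0, node DLR: DR={C} ∪ L={A} → {A,C} (+1)
site 0, node DILR: DLR={A,C} ∩ I={A} → {A} (+0)
site 0, node BDILPR: BP={C,T} ∪ DILR={A} → {A,C,T} (+1)
site 1, node BP: B={A} ∪ P={G} → {A,G} (+1)
site 1, node DR: D={A} ∪ R={T} → {A,T} (+1)
site 1, node DLR: DR={A,T} ∪ L={G} → {A,G,T} (+1)
site 1, node DILR: DLR={A,G,T} ∩ I={G} → {G} (+0)
site 1, node BDILPR: BP={A,G} ∩ DILR={G} → {G} (+0)
site 2, node BP: B={T} ∪ P={C} → {C,T} (+1)
site 2, node DR: D={A} ∪ R={G} → {A,G} (+1)
site 2, node DLR: DR={A,G} ∪ L={T} → {A,G,T} (+1)
site 2, node DILR: DLR={A,G,T} ∩ I={T} → {T} (+0)
site 2, node BDILPR: BP={C,T} ∩ DILR={T} → {T} (+0)
site 3, node BP: B={T} ∪ P={A} → {A,T} (+1)
site 3, node DR: D={A} ∪ R={T} → {A,T} (+1)
site 3, node DLR: DR={A,T} ∪ L={G} → {A,G,T} (+1)
site 3, node DILR: DLR={A,G,T} ∪ I={C} → {A,C,G,T} (+1)
site 3, node BDILPR: BP={A,T} ∩ DILR={A,C,G,T} → {A,T} (+0)
site 4, node BP: B={T} ∪ P={G} → {G,T} (+1)
site 4, node DR: D={G} ∩ R={G} → {G} (+0)
site 4, node DLR: DR={G} ∪ L={T} → {G,T} (+1)
site 4, node DILR: DLR={G,T} ∩ I={G} → {G} (+0)
site 4, node BDILPR: BP={G,T} ∩ DILR={G} → {G} (+0)
site 5, node BP: B={A} ∩ P={A} → {A} (+0)
site 5, node DR: D={C} ∪ R={A} → {A,C} (+1)
site 5, node DLR: DR={A,C} ∩ L={A} → {A} (+0)
site 5, node DILR: DLR={A} ∪ I={G} → {A,G} (+1)
site 5, node BDILPR: BP={A} ∩ DILR={A,G} → {A} (+0)
site 6, node BP: B={T} ∪ P={A} → {A,T} (+1)
site 6, node DR: D={C} ∪ R={T} → {C,T} (+1)
site 6, node DLR: DR={C,T} ∩ L={T} → {T} (+0)
site 6, node DILR: DLR={T} ∪ I={A} → {A,T} (+1)
site 6, node BDILPR: BP={A,T} ∩ DILR={A,T} → {A,T} (+0)
site 7, node BP: B={C} ∪ P={A} → {A,C} (+1)
site 7, node DR: D={C} ∪ R={T} → {C,T} (+1)
site 7, node DLR: DR={C,T} ∩ L={C} → {C} (+0)
site 7, node DILR: DLR={C} ∪ I={A} → {A,C} (+1)
site 7, node BDILPR: BP={A,C} ∩ DILR={A,C} → {A,C} (+0)
per-site changes: [3, 3, 3, 4, 2, 2, 3, 3]; total = 23

C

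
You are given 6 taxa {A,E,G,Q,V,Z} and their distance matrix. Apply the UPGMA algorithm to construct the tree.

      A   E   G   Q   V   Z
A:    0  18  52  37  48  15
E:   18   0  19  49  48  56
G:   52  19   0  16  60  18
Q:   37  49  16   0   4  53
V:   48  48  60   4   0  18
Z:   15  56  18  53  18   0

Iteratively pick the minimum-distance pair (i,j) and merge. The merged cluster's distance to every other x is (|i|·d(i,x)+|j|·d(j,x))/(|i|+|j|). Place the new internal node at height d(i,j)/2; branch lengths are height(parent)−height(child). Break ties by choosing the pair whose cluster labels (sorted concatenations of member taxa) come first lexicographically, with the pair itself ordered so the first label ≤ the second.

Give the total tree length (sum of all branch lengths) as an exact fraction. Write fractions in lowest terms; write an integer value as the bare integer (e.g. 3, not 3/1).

625/8

step 1: merge (Q,V) at d=4; branch lengths Q→2, V→2; new cluster QV
  updated: d(A,QV)=85/2, d(E,QV)=97/2, d(G,QV)=38, d(QV,Z)=71/2
step 2: merge (A,Z) at d=15; branch lengths A→15/2, Z→15/2; new cluster AZ
  updated: d(AZ,E)=37, d(AZ,G)=35, d(AZ,QV)=39
step 3: merge (E,G) at d=19; branch lengths E→19/2, G→19/2; new cluster EG
  updated: d(AZ,EG)=36, d(EG,QV)=173/4
step 4: merge (AZ,EG) at d=36; branch lengths AZ→21/2, EG→17/2; new cluster AEGZ
  updated: d(AEGZ,QV)=329/8
step 5: merge (AEGZ,QV) at d=329/8; branch lengths AEGZ→41/16, QV→297/16; new cluster AEGQVZ
final tree: (((A:15/2,Z:15/2):21/2,(E:19/2,G:19/2):17/2):41/16,(Q:2,V:2):297/16)
total length: 625/8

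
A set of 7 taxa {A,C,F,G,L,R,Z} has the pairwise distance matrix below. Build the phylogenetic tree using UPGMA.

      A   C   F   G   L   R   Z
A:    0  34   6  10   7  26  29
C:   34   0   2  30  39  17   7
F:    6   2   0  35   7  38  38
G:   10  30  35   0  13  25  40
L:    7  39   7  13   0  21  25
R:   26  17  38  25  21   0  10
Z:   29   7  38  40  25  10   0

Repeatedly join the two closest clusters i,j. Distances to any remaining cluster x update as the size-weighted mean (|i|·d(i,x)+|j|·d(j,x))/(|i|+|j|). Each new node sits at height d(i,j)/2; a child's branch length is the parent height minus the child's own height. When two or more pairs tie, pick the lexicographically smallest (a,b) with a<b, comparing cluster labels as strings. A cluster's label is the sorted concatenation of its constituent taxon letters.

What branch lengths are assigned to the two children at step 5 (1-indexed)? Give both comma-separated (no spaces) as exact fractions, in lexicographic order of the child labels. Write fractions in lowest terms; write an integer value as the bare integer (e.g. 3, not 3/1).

23/2,15/2

iteration 1: select C,F (d=2); attach at lengths (1, 1); label the merged cluster CF
  updated: d(A,CF)=20, d(CF,G)=65/2, d(CF,L)=23, d(CF,R)=55/2, d(CF,Z)=45/2
iteration 2: select A,L (d=7); attach at lengths (7/2, 7/2); label the merged cluster AL
  updated: d(AL,CF)=43/2, d(AL,G)=23/2, d(AL,R)=47/2, d(AL,Z)=27
iteration 3: select R,Z (d=10); attach at lengths (5, 5); label the merged cluster RZ
  updated: d(AL,RZ)=101/4, d(CF,RZ)=25, d(G,RZ)=65/2
iteration 4: select AL,G (d=23/2); attach at lengths (9/4, 23/4); label the merged cluster AGL
  updated: d(AGL,CF)=151/6, d(AGL,RZ)=83/3
iteration 5: select CF,RZ (d=25); attach at lengths (23/2, 15/2); label the merged cluster CFRZ
  updated: d(AGL,CFRZ)=317/12
iteration 6: select AGL,CFRZ (d=317/12); attach at lengths (179/24, 17/24); label the merged cluster ACFGLRZ
final tree: (((A:7/2,L:7/2):9/4,G:23/4):179/24,((C:1,F:1):23/2,(R:5,Z:5):15/2):17/24)
total length: 325/6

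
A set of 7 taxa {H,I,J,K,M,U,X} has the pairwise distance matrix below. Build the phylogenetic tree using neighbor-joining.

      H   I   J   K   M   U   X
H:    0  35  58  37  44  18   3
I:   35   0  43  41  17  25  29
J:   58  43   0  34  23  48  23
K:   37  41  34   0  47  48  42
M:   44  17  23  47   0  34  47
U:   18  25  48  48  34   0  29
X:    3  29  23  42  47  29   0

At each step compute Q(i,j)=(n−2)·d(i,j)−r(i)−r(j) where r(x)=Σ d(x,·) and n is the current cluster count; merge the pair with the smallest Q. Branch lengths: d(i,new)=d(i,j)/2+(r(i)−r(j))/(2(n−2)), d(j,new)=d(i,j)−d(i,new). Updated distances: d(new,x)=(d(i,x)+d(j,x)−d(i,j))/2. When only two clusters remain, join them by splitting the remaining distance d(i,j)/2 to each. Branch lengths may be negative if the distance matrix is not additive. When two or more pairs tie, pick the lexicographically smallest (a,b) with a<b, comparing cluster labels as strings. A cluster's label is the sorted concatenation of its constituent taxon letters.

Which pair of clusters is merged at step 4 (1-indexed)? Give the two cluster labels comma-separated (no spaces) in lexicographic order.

HUX,JK

step 1: merge (H,X) at d=3, Q=-353; branch lengths H→37/10, X→-7/10; new cluster HX
  updated: d(HX,I)=61/2, d(HX,J)=39, d(HX,K)=38, d(HX,M)=44, d(HX,U)=22
step 2: merge (HX,U) at d=22, Q=-525/2; branch lengths HX→169/16, U→183/16; new cluster HUX
  updated: d(HUX,I)=67/4, d(HUX,J)=65/2, d(HUX,K)=32, d(HUX,M)=28
step 3: merge (J,K) at d=34, Q=-369/2; branch lengths J→161/12, K→247/12; new cluster JK
  updated: d(HUX,JK)=61/4, d(I,JK)=25, d(JK,M)=18
step 4: merge (HUX,JK) at d=61/4, Q=-351/4; branch lengths HUX→129/16, JK→115/16; new cluster HJKUX
  updated: d(HJKUX,I)=53/4, d(HJKUX,M)=123/8
step 5: merge (HJKUX,I) at d=53/4, Q=-365/8; branch lengths HJKUX→93/16, I→119/16; new cluster HIJKUX
  updated: d(HIJKUX,M)=153/16
step 6: merge (HIJKUX,M) at d=153/16; branch lengths HIJKUX→153/32, M→153/32; new cluster HIJKMUX
final tree: (((((H:37/10,X:-7/10):169/16,U:183/16):129/16,(J:161/12,K:247/12):115/16):93/16,I:119/16):153/32,M:153/32)
total length: 1553/16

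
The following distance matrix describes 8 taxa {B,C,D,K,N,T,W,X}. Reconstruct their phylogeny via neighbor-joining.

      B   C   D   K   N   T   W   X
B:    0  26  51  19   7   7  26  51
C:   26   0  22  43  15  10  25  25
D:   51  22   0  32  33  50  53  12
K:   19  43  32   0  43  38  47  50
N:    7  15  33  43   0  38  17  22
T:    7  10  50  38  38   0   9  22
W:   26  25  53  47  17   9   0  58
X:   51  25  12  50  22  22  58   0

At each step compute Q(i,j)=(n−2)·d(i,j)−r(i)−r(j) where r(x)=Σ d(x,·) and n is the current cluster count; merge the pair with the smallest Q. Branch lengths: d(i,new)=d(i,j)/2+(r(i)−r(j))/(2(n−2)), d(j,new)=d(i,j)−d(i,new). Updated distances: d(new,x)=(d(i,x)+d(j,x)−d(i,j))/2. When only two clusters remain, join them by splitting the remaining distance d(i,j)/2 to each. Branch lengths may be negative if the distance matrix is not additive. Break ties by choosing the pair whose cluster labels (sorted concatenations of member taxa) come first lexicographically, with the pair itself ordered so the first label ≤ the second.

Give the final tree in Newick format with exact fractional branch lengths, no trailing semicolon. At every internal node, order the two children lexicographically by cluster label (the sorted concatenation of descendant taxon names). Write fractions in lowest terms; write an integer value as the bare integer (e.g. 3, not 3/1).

(((((B:7/8,K:145/8):185/24,(T:7/20,W:173/20):187/24):183/32,N:185/32):119/32,C:117/32):443/64,(D:85/12,X:59/12):443/64)

iteration 1: select D,X (d=12, Q=-421); attach at lengths (85/12, 59/12); label the merged cluster DX
  updated: d(B,DX)=45, d(C,DX)=35/2, d(DX,K)=35, d(DX,N)=43/2, d(DX,T)=30, d(DX,W)=99/2
iteration 2: select T,W (d=9, Q=-521/2); attach at lengths (7/20, 173/20); label the merged cluster TW
  updated: d(B,TW)=12, d(C,TW)=13, d(DX,TW)=141/4, d(K,TW)=38, d(N,TW)=23
iteration 3: select B,K (d=19, Q=-211); attach at lengths (7/8, 145/8); label the merged cluster BK
  updated: d(BK,C)=25, d(BK,DX)=61/2, d(BK,N)=31/2, d(BK,TW)=31/2
iteration 4: select BK,TW (d=31/2, Q=-507/4); attach at lengths (185/24, 187/24); label the merged cluster BKTW
  updated: d(BKTW,C)=45/4, d(BKTW,DX)=201/8, d(BKTW,N)=23/2
iteration 5: select BKTW,N (d=23/2, Q=-583/8); attach at lengths (183/32, 185/32); label the merged cluster BKNTW
  updated: d(BKNTW,C)=59/8, d(BKNTW,DX)=281/16
iteration 6: select BKNTW,C (d=59/8, Q=-679/16); attach at lengths (119/32, 117/32); label the merged cluster BCKNTW
  updated: d(BCKNTW,DX)=443/32
iteration 7: select BCKNTW,DX (d=443/32); attach at lengths (443/64, 443/64); label the merged cluster BCDKNTWX
final tree: (((((B:7/8,K:145/8):185/24,(T:7/20,W:173/20):187/24):183/32,N:185/32):119/32,C:117/32):443/64,(D:85/12,X:59/12):443/64)
total length: 2823/32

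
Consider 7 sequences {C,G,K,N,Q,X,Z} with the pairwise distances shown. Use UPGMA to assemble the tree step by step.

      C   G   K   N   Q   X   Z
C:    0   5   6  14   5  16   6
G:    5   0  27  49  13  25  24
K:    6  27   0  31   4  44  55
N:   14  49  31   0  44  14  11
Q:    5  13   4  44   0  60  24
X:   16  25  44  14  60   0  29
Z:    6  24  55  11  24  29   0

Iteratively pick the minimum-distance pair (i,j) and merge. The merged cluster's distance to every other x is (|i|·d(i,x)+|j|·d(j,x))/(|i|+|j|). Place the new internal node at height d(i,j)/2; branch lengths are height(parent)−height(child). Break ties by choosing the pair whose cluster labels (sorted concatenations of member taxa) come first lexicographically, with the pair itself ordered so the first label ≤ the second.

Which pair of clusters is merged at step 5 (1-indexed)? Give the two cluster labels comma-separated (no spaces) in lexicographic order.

1. join K+Q (d=4) ⇒ KQ; edges |K|=2, |Q|=2
  updated: d(C,KQ)=11/2, d(G,KQ)=20, d(KQ,N)=75/2, d(KQ,X)=52, d(KQ,Z)=79/2
2. join C+G (d=5) ⇒ CG; edges |C|=5/2, |G|=5/2
  updated: d(CG,KQ)=51/4, d(CG,N)=63/2, d(CG,X)=41/2, d(CG,Z)=15
3. join N+Z (d=11) ⇒ NZ; edges |N|=11/2, |Z|=11/2
  updated: d(CG,NZ)=93/4, d(KQ,NZ)=77/2, d(NZ,X)=43/2
4. join CG+KQ (d=51/4) ⇒ CGKQ; edges |CG|=31/8, |KQ|=35/8
  updated: d(CGKQ,NZ)=247/8, d(CGKQ,X)=145/4
5. join NZ+X (d=43/2) ⇒ NXZ; edges |NZ|=21/4, |X|=43/4
  updated: d(CGKQ,NXZ)=98/3
6. join CGKQ+NXZ (d=98/3) ⇒ CGKNQXZ; edges |CGKQ|=239/24, |NXZ|=67/12
final tree: (((C:5/2,G:5/2):31/8,(K:2,Q:2):35/8):239/24,((N:11/2,Z:11/2):21/4,X:43/4):67/12)
total length: 1435/24

NZ,X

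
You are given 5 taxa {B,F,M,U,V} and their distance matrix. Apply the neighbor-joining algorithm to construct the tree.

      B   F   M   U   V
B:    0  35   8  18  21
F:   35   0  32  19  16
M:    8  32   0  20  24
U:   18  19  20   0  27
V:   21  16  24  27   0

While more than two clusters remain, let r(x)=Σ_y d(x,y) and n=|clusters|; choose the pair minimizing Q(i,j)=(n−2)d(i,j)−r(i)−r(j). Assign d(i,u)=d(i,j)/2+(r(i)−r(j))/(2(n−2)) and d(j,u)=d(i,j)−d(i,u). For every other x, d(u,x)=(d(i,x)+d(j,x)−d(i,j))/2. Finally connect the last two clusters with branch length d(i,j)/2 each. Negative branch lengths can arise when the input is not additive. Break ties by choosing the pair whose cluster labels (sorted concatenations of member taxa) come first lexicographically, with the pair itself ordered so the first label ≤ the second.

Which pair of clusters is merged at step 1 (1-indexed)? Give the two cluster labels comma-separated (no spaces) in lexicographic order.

B,M

iteration 1: select B,M (d=8, Q=-142); attach at lengths (11/3, 13/3); label the merged cluster BM
  updated: d(BM,F)=59/2, d(BM,U)=15, d(BM,V)=37/2
iteration 2: select BM,U (d=15, Q=-94); attach at lengths (8, 7); label the merged cluster BMU
  updated: d(BMU,F)=67/4, d(BMU,V)=61/4
iteration 3: select BMU,F (d=67/4, Q=-48); attach at lengths (8, 35/4); label the merged cluster BFMU
  updated: d(BFMU,V)=29/4
iteration 4: select BFMU,V (d=29/4); attach at lengths (29/8, 29/8); label the merged cluster BFMUV
final tree: ((((B:11/3,M:13/3):8,U:7):8,F:35/4):29/8,V:29/8)
total length: 47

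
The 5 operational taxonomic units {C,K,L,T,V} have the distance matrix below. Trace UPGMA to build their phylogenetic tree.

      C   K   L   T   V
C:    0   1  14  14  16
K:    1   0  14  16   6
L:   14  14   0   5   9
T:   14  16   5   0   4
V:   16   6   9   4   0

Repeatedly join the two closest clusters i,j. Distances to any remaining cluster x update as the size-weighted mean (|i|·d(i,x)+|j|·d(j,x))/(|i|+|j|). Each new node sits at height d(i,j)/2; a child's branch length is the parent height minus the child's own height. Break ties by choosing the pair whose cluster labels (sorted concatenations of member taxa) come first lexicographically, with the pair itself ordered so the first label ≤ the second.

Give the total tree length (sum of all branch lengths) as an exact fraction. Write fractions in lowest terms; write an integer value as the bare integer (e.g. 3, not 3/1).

58/3

1. join C+K (d=1) ⇒ CK; edges |C|=1/2, |K|=1/2
  updated: d(CK,L)=14, d(CK,T)=15, d(CK,V)=11
2. join T+V (d=4) ⇒ TV; edges |T|=2, |V|=2
  updated: d(CK,TV)=13, d(L,TV)=7
3. join L+TV (d=7) ⇒ LTV; edges |L|=7/2, |TV|=3/2
  updated: d(CK,LTV)=40/3
4. join CK+LTV (d=40/3) ⇒ CKLTV; edges |CK|=37/6, |LTV|=19/6
final tree: ((C:1/2,K:1/2):37/6,(L:7/2,(T:2,V:2):3/2):19/6)
total length: 58/3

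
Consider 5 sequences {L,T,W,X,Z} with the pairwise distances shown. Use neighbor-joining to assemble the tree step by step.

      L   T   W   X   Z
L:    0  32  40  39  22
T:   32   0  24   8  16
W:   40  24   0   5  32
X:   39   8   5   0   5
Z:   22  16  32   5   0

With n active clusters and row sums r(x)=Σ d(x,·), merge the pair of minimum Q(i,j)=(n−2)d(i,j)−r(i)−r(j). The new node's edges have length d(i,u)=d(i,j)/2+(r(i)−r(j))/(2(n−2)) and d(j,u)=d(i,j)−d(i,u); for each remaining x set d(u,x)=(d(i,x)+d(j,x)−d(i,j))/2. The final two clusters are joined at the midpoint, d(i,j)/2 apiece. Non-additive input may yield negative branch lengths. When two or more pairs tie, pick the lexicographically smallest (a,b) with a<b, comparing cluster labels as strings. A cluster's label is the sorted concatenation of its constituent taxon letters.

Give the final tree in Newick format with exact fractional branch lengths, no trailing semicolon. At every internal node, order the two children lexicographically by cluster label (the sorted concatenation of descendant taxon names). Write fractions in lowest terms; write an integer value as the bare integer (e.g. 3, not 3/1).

iteration 1: select W,X (d=5, Q=-143); attach at lengths (59/6, -29/6); label the merged cluster WX
  updated: d(L,WX)=37, d(T,WX)=27/2, d(WX,Z)=16
iteration 2: select L,Z (d=22, Q=-101); attach at lengths (81/4, 7/4); label the merged cluster LZ
  updated: d(LZ,T)=13, d(LZ,WX)=31/2
iteration 3: select LZ,T (d=13, Q=-42); attach at lengths (15/2, 11/2); label the merged cluster LTZ
  updated: d(LTZ,WX)=8
iteration 4: select LTZ,WX (d=8); attach at lengths (4, 4); label the merged cluster LTWXZ
final tree: (((L:81/4,Z:7/4):15/2,T:11/2):4,(W:59/6,X:-29/6):4)
total length: 48

(((L:81/4,Z:7/4):15/2,T:11/2):4,(W:59/6,X:-29/6):4)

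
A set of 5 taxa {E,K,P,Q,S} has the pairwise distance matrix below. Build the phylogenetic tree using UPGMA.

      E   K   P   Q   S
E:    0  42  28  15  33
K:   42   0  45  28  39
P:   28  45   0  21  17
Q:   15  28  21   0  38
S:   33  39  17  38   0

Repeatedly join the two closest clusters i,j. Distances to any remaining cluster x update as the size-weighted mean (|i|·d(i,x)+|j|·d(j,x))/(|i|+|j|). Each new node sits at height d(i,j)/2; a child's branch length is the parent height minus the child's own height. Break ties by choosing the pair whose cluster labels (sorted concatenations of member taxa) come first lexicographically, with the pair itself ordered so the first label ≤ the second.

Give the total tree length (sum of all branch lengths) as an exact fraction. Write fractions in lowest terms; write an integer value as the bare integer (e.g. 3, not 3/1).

139/2

step 1: merge (E,Q) at d=15; branch lengths E→15/2, Q→15/2; new cluster EQ
  updated: d(EQ,K)=35, d(EQ,P)=49/2, d(EQ,S)=71/2
step 2: merge (P,S) at d=17; branch lengths P→17/2, S→17/2; new cluster PS
  updated: d(EQ,PS)=30, d(K,PS)=42
step 3: merge (EQ,PS) at d=30; branch lengths EQ→15/2, PS→13/2; new cluster EPQS
  updated: d(EPQS,K)=77/2
step 4: merge (EPQS,K) at d=77/2; branch lengths EPQS→17/4, K→77/4; new cluster EKPQS
final tree: (((E:15/2,Q:15/2):15/2,(P:17/2,S:17/2):13/2):17/4,K:77/4)
total length: 139/2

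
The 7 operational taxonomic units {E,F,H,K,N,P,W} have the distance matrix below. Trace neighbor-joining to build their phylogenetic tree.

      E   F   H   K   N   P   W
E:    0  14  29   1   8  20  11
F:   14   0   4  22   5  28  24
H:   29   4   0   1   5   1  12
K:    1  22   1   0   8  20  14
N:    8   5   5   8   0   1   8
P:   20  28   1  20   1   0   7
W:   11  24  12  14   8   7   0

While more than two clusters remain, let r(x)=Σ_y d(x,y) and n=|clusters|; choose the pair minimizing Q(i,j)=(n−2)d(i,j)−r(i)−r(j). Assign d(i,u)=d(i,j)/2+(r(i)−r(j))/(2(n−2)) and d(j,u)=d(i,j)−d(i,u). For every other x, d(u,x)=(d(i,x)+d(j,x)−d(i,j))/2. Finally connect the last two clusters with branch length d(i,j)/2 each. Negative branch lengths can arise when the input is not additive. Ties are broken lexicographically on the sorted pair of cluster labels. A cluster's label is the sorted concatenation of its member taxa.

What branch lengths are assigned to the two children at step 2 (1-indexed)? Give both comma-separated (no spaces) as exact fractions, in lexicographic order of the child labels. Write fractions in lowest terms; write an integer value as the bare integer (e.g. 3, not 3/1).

1. join E+K (d=1, Q=-144) ⇒ EK; edges |E|=11/5, |K|=-6/5
  updated: d(EK,F)=35/2, d(EK,H)=29/2, d(EK,N)=15/2, d(EK,P)=39/2, d(EK,W)=12
2. join F+H (d=4, Q=-99) ⇒ FH; edges |F|=29/4, |H|=-13/4
  updated: d(EK,FH)=14, d(FH,N)=3, d(FH,P)=25/2, d(FH,W)=16
3. join P+W (d=7, Q=-62) ⇒ PW; edges |P|=3, |W|=4
  updated: d(EK,PW)=49/4, d(FH,PW)=43/4, d(N,PW)=1
4. join EK+FH (d=14, Q=-67/2) ⇒ EFHK; edges |EK|=17/2, |FH|=11/2
  updated: d(EFHK,N)=-7/4, d(EFHK,PW)=9/2
5. join EFHK+N (d=-7/4, Q=-15/4) ⇒ EFHKN; edges |EFHK|=7/8, |N|=-21/8
  updated: d(EFHKN,PW)=29/8
6. join EFHKN+PW (d=29/8) ⇒ EFHKNPW; edges |EFHKN|=29/16, |PW|=29/16
final tree: ((((E:11/5,K:-6/5):17/2,(F:29/4,H:-13/4):11/2):7/8,N:-21/8):29/16,(P:3,W:4):29/16)
total length: 223/8

29/4,-13/4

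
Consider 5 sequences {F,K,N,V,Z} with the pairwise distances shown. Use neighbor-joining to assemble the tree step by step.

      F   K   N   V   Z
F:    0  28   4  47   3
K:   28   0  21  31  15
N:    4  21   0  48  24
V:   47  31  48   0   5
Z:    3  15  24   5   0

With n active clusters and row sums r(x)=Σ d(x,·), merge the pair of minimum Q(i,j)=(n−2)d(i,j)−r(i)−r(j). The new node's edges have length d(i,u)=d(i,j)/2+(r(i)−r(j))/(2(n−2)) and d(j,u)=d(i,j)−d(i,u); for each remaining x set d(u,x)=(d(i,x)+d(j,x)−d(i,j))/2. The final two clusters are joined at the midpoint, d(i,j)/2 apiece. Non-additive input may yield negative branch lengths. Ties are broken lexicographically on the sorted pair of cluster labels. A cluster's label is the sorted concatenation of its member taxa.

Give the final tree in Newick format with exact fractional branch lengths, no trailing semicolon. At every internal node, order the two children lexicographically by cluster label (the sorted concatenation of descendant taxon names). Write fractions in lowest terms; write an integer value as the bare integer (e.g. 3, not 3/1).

((((F:-1/2,N:9/2):14,K:17/2):12,V:15):-5,Z:-5)

1. join F+N (d=4, Q=-167) ⇒ FN; edges |F|=-1/2, |N|=9/2
  updated: d(FN,K)=45/2, d(FN,V)=91/2, d(FN,Z)=23/2
2. join FN+K (d=45/2, Q=-103) ⇒ FKN; edges |FN|=14, |K|=17/2
  updated: d(FKN,V)=27, d(FKN,Z)=2
3. join FKN+V (d=27, Q=-34) ⇒ FKNV; edges |FKN|=12, |V|=15
  updated: d(FKNV,Z)=-10
4. join FKNV+Z (d=-10) ⇒ FKNVZ; edges |FKNV|=-5, |Z|=-5
final tree: ((((F:-1/2,N:9/2):14,K:17/2):12,V:15):-5,Z:-5)
total length: 87/2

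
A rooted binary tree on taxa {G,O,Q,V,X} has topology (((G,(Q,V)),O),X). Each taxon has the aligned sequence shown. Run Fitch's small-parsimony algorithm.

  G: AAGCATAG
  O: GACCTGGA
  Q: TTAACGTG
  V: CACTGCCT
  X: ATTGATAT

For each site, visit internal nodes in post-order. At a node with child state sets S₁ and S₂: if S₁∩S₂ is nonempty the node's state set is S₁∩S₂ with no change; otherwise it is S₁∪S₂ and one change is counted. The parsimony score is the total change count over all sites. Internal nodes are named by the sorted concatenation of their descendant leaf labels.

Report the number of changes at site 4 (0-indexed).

QV@0: {T} ∪ {C} = {C,T} (union, +1)
GQV@0: {A} ∪ {C,T} = {A,C,T} (union, +1)
GOQV@0: {A,C,T} ∪ {G} = {A,C,G,T} (union, +1)
GOQVX@0: {A,C,G,T} ∩ {A} = {A} (intersection, +0)
QV@1: {T} ∪ {A} = {A,T} (union, +1)
GQV@1: {A} ∩ {A,T} = {A} (intersection, +0)
GOQV@1: {A} ∩ {A} = {A} (intersection, +0)
GOQVX@1: {A} ∪ {T} = {A,T} (union, +1)
QV@2: {A} ∪ {C} = {A,C} (union, +1)
GQV@2: {G} ∪ {A,C} = {A,C,G} (union, +1)
GOQV@2: {A,C,G} ∩ {C} = {C} (intersection, +0)
GOQVX@2: {C} ∪ {T} = {C,T} (union, +1)
QV@3: {A} ∪ {T} = {A,T} (union, +1)
GQV@3: {C} ∪ {A,T} = {A,C,T} (union, +1)
GOQV@3: {A,C,T} ∩ {C} = {C} (intersection, +0)
GOQVX@3: {C} ∪ {G} = {C,G} (union, +1)
QV@4: {C} ∪ {G} = {C,G} (union, +1)
GQV@4: {A} ∪ {C,G} = {A,C,G} (union, +1)
GOQV@4: {A,C,G} ∪ {T} = {A,C,G,T} (union, +1)
GOQVX@4: {A,C,G,T} ∩ {A} = {A} (intersection, +0)
QV@5: {G} ∪ {C} = {C,G} (union, +1)
GQV@5: {T} ∪ {C,G} = {C,G,T} (union, +1)
GOQV@5: {C,G,T} ∩ {G} = {G} (intersection, +0)
GOQVX@5: {G} ∪ {T} = {G,T} (union, +1)
QV@6: {T} ∪ {C} = {C,T} (union, +1)
GQV@6: {A} ∪ {C,T} = {A,C,T} (union, +1)
GOQV@6: {A,C,T} ∪ {G} = {A,C,G,T} (union, +1)
GOQVX@6: {A,C,G,T} ∩ {A} = {A} (intersection, +0)
QV@7: {G} ∪ {T} = {G,T} (union, +1)
GQV@7: {G} ∩ {G,T} = {G} (intersection, +0)
GOQV@7: {G} ∪ {A} = {A,G} (union, +1)
GOQVX@7: {A,G} ∪ {T} = {A,G,T} (union, +1)
per-site changes: [3, 2, 3, 3, 3, 3, 3, 3]; total = 23

3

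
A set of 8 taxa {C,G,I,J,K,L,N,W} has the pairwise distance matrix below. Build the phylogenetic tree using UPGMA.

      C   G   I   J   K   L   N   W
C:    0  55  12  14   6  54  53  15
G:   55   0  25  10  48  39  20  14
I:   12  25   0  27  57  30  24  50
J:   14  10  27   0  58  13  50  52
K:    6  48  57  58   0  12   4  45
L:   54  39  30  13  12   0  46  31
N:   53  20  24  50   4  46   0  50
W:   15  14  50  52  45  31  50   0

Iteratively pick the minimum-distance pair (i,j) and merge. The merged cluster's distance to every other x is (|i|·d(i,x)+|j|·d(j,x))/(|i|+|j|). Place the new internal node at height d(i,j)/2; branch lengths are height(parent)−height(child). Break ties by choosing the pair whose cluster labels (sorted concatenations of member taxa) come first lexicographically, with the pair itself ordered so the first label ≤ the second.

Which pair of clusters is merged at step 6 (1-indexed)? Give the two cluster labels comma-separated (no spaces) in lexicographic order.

step 1: merge (K,N) at d=4; branch lengths K→2, N→2; new cluster KN
  updated: d(C,KN)=59/2, d(G,KN)=34, d(I,KN)=81/2, d(J,KN)=54, d(KN,L)=29, d(KN,W)=95/2
step 2: merge (G,J) at d=10; branch lengths G→5, J→5; new cluster GJ
  updated: d(C,GJ)=69/2, d(GJ,I)=26, d(GJ,KN)=44, d(GJ,L)=26, d(GJ,W)=33
step 3: merge (C,I) at d=12; branch lengths C→6, I→6; new cluster CI
  updated: d(CI,GJ)=121/4, d(CI,KN)=35, d(CI,L)=42, d(CI,W)=65/2
step 4: merge (GJ,L) at d=26; branch lengths GJ→8, L→13; new cluster GJL
  updated: d(CI,GJL)=205/6, d(GJL,KN)=39, d(GJL,W)=97/3
step 5: merge (GJL,W) at d=97/3; branch lengths GJL→19/6, W→97/6; new cluster GJLW
  updated: d(CI,GJLW)=135/4, d(GJLW,KN)=329/8
step 6: merge (CI,GJLW) at d=135/4; branch lengths CI→87/8, GJLW→17/24; new cluster CGIJLW
  updated: d(CGIJLW,KN)=469/12
step 7: merge (CGIJLW,KN) at d=469/12; branch lengths CGIJLW→8/3, KN→421/24; new cluster CGIJKLNW
final tree: (((C:6,I:6):87/8,(((G:5,J:5):8,L:13):19/6,W:97/6):17/24):8/3,(K:2,N:2):421/24)
total length: 785/8

CI,GJLW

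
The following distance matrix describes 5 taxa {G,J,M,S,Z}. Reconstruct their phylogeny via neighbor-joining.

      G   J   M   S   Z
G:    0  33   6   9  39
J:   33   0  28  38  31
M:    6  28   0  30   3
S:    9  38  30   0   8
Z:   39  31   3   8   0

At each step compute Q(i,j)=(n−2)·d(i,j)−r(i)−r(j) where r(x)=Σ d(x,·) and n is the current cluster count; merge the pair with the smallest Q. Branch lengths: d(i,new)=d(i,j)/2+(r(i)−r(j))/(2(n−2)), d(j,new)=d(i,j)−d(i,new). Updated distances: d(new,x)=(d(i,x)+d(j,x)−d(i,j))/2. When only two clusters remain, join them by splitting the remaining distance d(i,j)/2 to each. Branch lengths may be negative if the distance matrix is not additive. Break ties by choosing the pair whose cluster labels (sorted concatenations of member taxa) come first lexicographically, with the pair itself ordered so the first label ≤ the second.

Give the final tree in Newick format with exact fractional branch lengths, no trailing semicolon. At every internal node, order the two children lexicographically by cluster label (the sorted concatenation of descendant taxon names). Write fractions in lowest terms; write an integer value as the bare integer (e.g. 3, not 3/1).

step 1: merge (G,S) at d=9, Q=-145; branch lengths G→29/6, S→25/6; new cluster GS
  updated: d(GS,J)=31, d(GS,M)=27/2, d(GS,Z)=19
step 2: merge (GS,J) at d=31, Q=-183/2; branch lengths GS→71/8, J→177/8; new cluster GJS
  updated: d(GJS,M)=21/4, d(GJS,Z)=19/2
step 3: merge (GJS,M) at d=21/4, Q=-71/4; branch lengths GJS→47/8, M→-5/8; new cluster GJMS
  updated: d(GJMS,Z)=29/8
step 4: merge (GJMS,Z) at d=29/8; branch lengths GJMS→29/16, Z→29/16; new cluster GJMSZ
final tree: ((((G:29/6,S:25/6):71/8,J:177/8):47/8,M:-5/8):29/16,Z:29/16)
total length: 391/8

((((G:29/6,S:25/6):71/8,J:177/8):47/8,M:-5/8):29/16,Z:29/16)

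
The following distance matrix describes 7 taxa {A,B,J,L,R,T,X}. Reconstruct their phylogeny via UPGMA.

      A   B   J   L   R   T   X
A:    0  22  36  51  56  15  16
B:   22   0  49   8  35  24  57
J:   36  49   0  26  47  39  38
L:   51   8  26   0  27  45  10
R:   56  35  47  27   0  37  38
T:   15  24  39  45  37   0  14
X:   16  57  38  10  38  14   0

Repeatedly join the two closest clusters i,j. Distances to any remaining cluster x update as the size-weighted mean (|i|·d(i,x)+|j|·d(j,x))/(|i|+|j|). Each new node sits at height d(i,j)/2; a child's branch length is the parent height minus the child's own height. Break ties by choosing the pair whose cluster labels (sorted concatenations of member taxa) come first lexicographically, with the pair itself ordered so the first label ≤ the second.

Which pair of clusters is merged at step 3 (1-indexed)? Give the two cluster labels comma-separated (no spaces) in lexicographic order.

A,TX

1. join B+L (d=8) ⇒ BL; edges |B|=4, |L|=4
  updated: d(A,BL)=73/2, d(BL,J)=75/2, d(BL,R)=31, d(BL,T)=69/2, d(BL,X)=67/2
2. join T+X (d=14) ⇒ TX; edges |T|=7, |X|=7
  updated: d(A,TX)=31/2, d(BL,TX)=34, d(J,TX)=77/2, d(R,TX)=75/2
3. join A+TX (d=31/2) ⇒ ATX; edges |A|=31/4, |TX|=3/4
  updated: d(ATX,BL)=209/6, d(ATX,J)=113/3, d(ATX,R)=131/3
4. join BL+R (d=31) ⇒ BLR; edges |BL|=23/2, |R|=31/2
  updated: d(ATX,BLR)=340/9, d(BLR,J)=122/3
5. join ATX+J (d=113/3) ⇒ AJTX; edges |ATX|=133/12, |J|=113/6
  updated: d(AJTX,BLR)=77/2
6. join AJTX+BLR (d=77/2) ⇒ ABJLRTX; edges |AJTX|=5/12, |BLR|=15/4
final tree: (((A:31/4,(T:7,X:7):3/4):133/12,J:113/6):5/12,((B:4,L:4):23/2,R:31/2):15/4)
total length: 1099/12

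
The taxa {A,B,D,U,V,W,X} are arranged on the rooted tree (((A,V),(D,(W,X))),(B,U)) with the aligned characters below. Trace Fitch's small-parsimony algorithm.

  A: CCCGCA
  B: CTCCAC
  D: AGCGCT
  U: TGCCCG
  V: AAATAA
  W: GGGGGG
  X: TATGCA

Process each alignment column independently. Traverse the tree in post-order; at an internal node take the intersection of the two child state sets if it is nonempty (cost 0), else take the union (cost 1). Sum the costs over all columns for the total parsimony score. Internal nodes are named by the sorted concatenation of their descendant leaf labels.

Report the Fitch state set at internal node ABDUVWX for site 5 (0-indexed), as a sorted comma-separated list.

A,C,G

AV@0: {C} ∪ {A} = {A,C} (union, +1)
WX@0: {G} ∪ {T} = {G,T} (union, +1)
DWX@0: {A} ∪ {G,T} = {A,G,T} (union, +1)
ADVWX@0: {A,C} ∩ {A,G,T} = {A} (intersection, +0)
BU@0: {C} ∪ {T} = {C,T} (union, +1)
ABDUVWX@0: {A} ∪ {C,T} = {A,C,T} (union, +1)
AV@1: {C} ∪ {A} = {A,C} (union, +1)
WX@1: {G} ∪ {A} = {A,G} (union, +1)
DWX@1: {G} ∩ {A,G} = {G} (intersection, +0)
ADVWX@1: {A,C} ∪ {G} = {A,C,G} (union, +1)
BU@1: {T} ∪ {G} = {G,T} (union, +1)
ABDUVWX@1: {A,C,G} ∩ {G,T} = {G} (intersection, +0)
AV@2: {C} ∪ {A} = {A,C} (union, +1)
WX@2: {G} ∪ {T} = {G,T} (union, +1)
DWX@2: {C} ∪ {G,T} = {C,G,T} (union, +1)
ADVWX@2: {A,C} ∩ {C,G,T} = {C} (intersection, +0)
BU@2: {C} ∩ {C} = {C} (intersection, +0)
ABDUVWX@2: {C} ∩ {C} = {C} (intersection, +0)
AV@3: {G} ∪ {T} = {G,T} (union, +1)
WX@3: {G} ∩ {G} = {G} (intersection, +0)
DWX@3: {G} ∩ {G} = {G} (intersection, +0)
ADVWX@3: {G,T} ∩ {G} = {G} (intersection, +0)
BU@3: {C} ∩ {C} = {C} (intersection, +0)
ABDUVWX@3: {G} ∪ {C} = {C,G} (union, +1)
AV@4: {C} ∪ {A} = {A,C} (union, +1)
WX@4: {G} ∪ {C} = {C,G} (union, +1)
DWX@4: {C} ∩ {C,G} = {C} (intersection, +0)
ADVWX@4: {A,C} ∩ {C} = {C} (intersection, +0)
BU@4: {A} ∪ {C} = {A,C} (union, +1)
ABDUVWX@4: {C} ∩ {A,C} = {C} (intersection, +0)
AV@5: {A} ∩ {A} = {A} (intersection, +0)
WX@5: {G} ∪ {A} = {A,G} (union, +1)
DWX@5: {T} ∪ {A,G} = {A,G,T} (union, +1)
ADVWX@5: {A} ∩ {A,G,T} = {A} (intersection, +0)
BU@5: {C} ∪ {G} = {C,G} (union, +1)
ABDUVWX@5: {A} ∪ {C,G} = {A,C,G} (union, +1)
per-site changes: [5, 4, 3, 2, 3, 4]; total = 21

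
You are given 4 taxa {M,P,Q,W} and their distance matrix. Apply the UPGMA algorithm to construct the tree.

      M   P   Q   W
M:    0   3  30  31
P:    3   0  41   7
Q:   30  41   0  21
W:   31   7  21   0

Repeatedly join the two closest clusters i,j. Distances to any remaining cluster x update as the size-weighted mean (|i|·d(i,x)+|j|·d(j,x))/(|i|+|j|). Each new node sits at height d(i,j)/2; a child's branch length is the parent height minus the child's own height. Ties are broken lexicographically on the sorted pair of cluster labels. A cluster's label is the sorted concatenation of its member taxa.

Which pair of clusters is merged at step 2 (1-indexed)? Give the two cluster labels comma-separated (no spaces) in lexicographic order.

step 1: merge (M,P) at d=3; branch lengths M→3/2, P→3/2; new cluster MP
  updated: d(MP,Q)=71/2, d(MP,W)=19
step 2: merge (MP,W) at d=19; branch lengths MP→8, W→19/2; new cluster MPW
  updated: d(MPW,Q)=92/3
step 3: merge (MPW,Q) at d=92/3; branch lengths MPW→35/6, Q→46/3; new cluster MPQW
final tree: (((M:3/2,P:3/2):8,W:19/2):35/6,Q:46/3)
total length: 125/3

MP,W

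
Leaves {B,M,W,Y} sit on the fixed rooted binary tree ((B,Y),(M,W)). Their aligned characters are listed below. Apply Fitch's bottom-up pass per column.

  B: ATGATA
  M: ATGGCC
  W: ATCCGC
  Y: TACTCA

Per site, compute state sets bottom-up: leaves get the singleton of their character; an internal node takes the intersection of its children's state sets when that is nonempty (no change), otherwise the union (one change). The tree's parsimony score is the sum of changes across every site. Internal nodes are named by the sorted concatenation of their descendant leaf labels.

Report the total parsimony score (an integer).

site 0, node BY: B={A} ∪ Y={T} → {A,T} (+1)
site 0, node MW: M={A} ∩ W={A} → {A} (+0)
site 0, node BMWY: BY={A,T} ∩ MW={A} → {A} (+0)
site 1, node BY: B={T} ∪ Y={A} → {A,T} (+1)
site 1, node MW: M={T} ∩ W={T} → {T} (+0)
site 1, node BMWY: BY={A,T} ∩ MW={T} → {T} (+0)
site 2, node BY: B={G} ∪ Y={C} → {C,G} (+1)
site 2, node MW: M={G} ∪ W={C} → {C,G} (+1)
site 2, node BMWY: BY={C,G} ∩ MW={C,G} → {C,G} (+0)
site 3, node BY: B={A} ∪ Y={T} → {A,T} (+1)
site 3, node MW: M={G} ∪ W={C} → {C,G} (+1)
site 3, node BMWY: BY={A,T} ∪ MW={C,G} → {A,C,G,T} (+1)
site 4, node BY: B={T} ∪ Y={C} → {C,T} (+1)
site 4, node MW: M={C} ∪ W={G} → {C,G} (+1)
site 4, node BMWY: BY={C,T} ∩ MW={C,G} → {C} (+0)
site 5, node BY: B={A} ∩ Y={A} → {A} (+0)
site 5, node MW: M={C} ∩ W={C} → {C} (+0)
site 5, node BMWY: BY={A} ∪ MW={C} → {A,C} (+1)
per-site changes: [1, 1, 2, 3, 2, 1]; total = 10

10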